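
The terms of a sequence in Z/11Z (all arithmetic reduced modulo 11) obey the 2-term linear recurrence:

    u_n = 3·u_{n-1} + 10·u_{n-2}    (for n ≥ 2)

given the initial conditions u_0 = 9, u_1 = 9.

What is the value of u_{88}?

u_2 = 3·9 + 10·9 = 7
u_3 = 3·7 + 10·9 = 1
u_4 = 3·1 + 10·7 = 7
u_5 = 3·7 + 10·1 = 9
u_6 = 3·9 + 10·7 = 9
(u_5, u_6) = (9, 9) = (u_0, u_1), so the sequence has period 5.
88 ≡ 3 (mod 5), hence u_88 = u_3 = 1.

1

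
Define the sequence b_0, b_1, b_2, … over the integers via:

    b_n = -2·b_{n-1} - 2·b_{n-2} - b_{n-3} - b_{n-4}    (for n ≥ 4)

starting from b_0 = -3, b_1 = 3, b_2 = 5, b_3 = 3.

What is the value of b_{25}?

b_4 = -2·3 + -2·5 + -1·3 + -1·-3 = -16
b_5 = -2·-16 + -2·3 + -1·5 + -1·3 = 18
b_6 = -2·18 + -2·-16 + -1·3 + -1·5 = -12
b_7 = -2·-12 + -2·18 + -1·-16 + -1·3 = 1
b_8 = -2·1 + -2·-12 + -1·18 + -1·-16 = 20
b_9 = -2·20 + -2·1 + -1·-12 + -1·18 = -48
b_10 = -2·-48 + -2·20 + -1·1 + -1·-12 = 67
b_11 = -2·67 + -2·-48 + -1·20 + -1·1 = -59
b_12 = -2·-59 + -2·67 + -1·-48 + -1·20 = 12
b_13 = -2·12 + -2·-59 + -1·67 + -1·-48 = 75
b_14 = -2·75 + -2·12 + -1·-59 + -1·67 = -182
b_15 = -2·-182 + -2·75 + -1·12 + -1·-59 = 261
b_16 = -2·261 + -2·-182 + -1·75 + -1·12 = -245
b_17 = -2·-245 + -2·261 + -1·-182 + -1·75 = 75
b_18 = -2·75 + -2·-245 + -1·261 + -1·-182 = 261
b_19 = -2·261 + -2·75 + -1·-245 + -1·261 = -688
b_20 = -2·-688 + -2·261 + -1·75 + -1·-245 = 1024
b_21 = -2·1024 + -2·-688 + -1·261 + -1·75 = -1008
b_22 = -2·-1008 + -2·1024 + -1·-688 + -1·261 = 395
b_23 = -2·395 + -2·-1008 + -1·1024 + -1·-688 = 890
b_24 = -2·890 + -2·395 + -1·-1008 + -1·1024 = -2586
b_25 = -2·-2586 + -2·890 + -1·395 + -1·-1008 = 4005

4005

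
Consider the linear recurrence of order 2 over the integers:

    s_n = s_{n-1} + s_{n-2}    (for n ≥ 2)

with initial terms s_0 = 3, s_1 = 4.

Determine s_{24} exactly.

271443

s_2 = 1·4 + 1·3 = 7
s_3 = 1·7 + 1·4 = 11
s_4 = 1·11 + 1·7 = 18
s_5 = 1·18 + 1·11 = 29
s_6 = 1·29 + 1·18 = 47
s_7 = 1·47 + 1·29 = 76
s_8 = 1·76 + 1·47 = 123
s_9 = 1·123 + 1·76 = 199
s_10 = 1·199 + 1·123 = 322
s_11 = 1·322 + 1·199 = 521
s_12 = 1·521 + 1·322 = 843
s_13 = 1·843 + 1·521 = 1364
s_14 = 1·1364 + 1·843 = 2207
s_15 = 1·2207 + 1·1364 = 3571
s_16 = 1·3571 + 1·2207 = 5778
s_17 = 1·5778 + 1·3571 = 9349
s_18 = 1·9349 + 1·5778 = 15127
s_19 = 1·15127 + 1·9349 = 24476
s_20 = 1·24476 + 1·15127 = 39603
s_21 = 1·39603 + 1·24476 = 64079
s_22 = 1·64079 + 1·39603 = 103682
s_23 = 1·103682 + 1·64079 = 167761
s_24 = 1·167761 + 1·103682 = 271443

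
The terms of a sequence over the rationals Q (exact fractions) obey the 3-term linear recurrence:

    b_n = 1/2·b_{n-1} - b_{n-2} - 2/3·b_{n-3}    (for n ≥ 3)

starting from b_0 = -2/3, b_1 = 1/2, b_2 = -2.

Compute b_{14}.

b_3 = 1/2·-2 + -1·1/2 + -2/3·-2/3 = -19/18
b_4 = 1/2·-19/18 + -1·-2 + -2/3·1/2 = 41/36
b_5 = 1/2·41/36 + -1·-19/18 + -2/3·-2 = 71/24
b_6 = 1/2·71/24 + -1·41/36 + -2/3·-19/18 = 451/432
b_7 = 1/2·451/432 + -1·71/24 + -2/3·41/36 = -2761/864
b_8 = 1/2·-2761/864 + -1·451/432 + -2/3·71/24 = -7973/1728
b_9 = 1/2·-7973/1728 + -1·-2761/864 + -2/3·451/432 = 1997/10368
b_10 = 1/2·1997/10368 + -1·-7973/1728 + -2/3·-2761/864 = 15761/2304
b_11 = 1/2·15761/2304 + -1·1997/10368 + -2/3·-7973/1728 = 87143/13824
b_12 = 1/2·87143/13824 + -1·15761/2304 + -2/3·1997/10368 = -949853/248832
b_13 = 1/2·-949853/248832 + -1·87143/13824 + -2/3·15761/2304 = -6356585/497664
b_14 = 1/2·-6356585/497664 + -1·-949853/248832 + -2/3·87143/13824 = -249631/36864

-249631/36864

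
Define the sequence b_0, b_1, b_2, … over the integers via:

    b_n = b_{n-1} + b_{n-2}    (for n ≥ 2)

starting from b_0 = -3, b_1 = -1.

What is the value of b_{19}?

b_2 = 1·-1 + 1·-3 = -4
b_3 = 1·-4 + 1·-1 = -5
b_4 = 1·-5 + 1·-4 = -9
b_5 = 1·-9 + 1·-5 = -14
b_6 = 1·-14 + 1·-9 = -23
b_7 = 1·-23 + 1·-14 = -37
b_8 = 1·-37 + 1·-23 = -60
b_9 = 1·-60 + 1·-37 = -97
b_10 = 1·-97 + 1·-60 = -157
b_11 = 1·-157 + 1·-97 = -254
b_12 = 1·-254 + 1·-157 = -411
b_13 = 1·-411 + 1·-254 = -665
b_14 = 1·-665 + 1·-411 = -1076
b_15 = 1·-1076 + 1·-665 = -1741
b_16 = 1·-1741 + 1·-1076 = -2817
b_17 = 1·-2817 + 1·-1741 = -4558
b_18 = 1·-4558 + 1·-2817 = -7375
b_19 = 1·-7375 + 1·-4558 = -11933

-11933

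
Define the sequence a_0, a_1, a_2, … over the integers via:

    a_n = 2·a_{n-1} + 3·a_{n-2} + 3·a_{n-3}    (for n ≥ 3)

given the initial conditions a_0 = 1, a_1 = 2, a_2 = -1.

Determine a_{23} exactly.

75031018081

a_3 = 2·-1 + 3·2 + 3·1 = 7
a_4 = 2·7 + 3·-1 + 3·2 = 17
a_5 = 2·17 + 3·7 + 3·-1 = 52
a_6 = 2·52 + 3·17 + 3·7 = 176
a_7 = 2·176 + 3·52 + 3·17 = 559
a_8 = 2·559 + 3·176 + 3·52 = 1802
a_9 = 2·1802 + 3·559 + 3·176 = 5809
a_10 = 2·5809 + 3·1802 + 3·559 = 18701
a_11 = 2·18701 + 3·5809 + 3·1802 = 60235
a_12 = 2·60235 + 3·18701 + 3·5809 = 194000
a_13 = 2·194000 + 3·60235 + 3·18701 = 624808
a_14 = 2·624808 + 3·194000 + 3·60235 = 2012321
a_15 = 2·2012321 + 3·624808 + 3·194000 = 6481066
a_16 = 2·6481066 + 3·2012321 + 3·624808 = 20873519
a_17 = 2·20873519 + 3·6481066 + 3·2012321 = 67227199
a_18 = 2·67227199 + 3·20873519 + 3·6481066 = 216518153
a_19 = 2·216518153 + 3·67227199 + 3·20873519 = 697338460
a_20 = 2·697338460 + 3·216518153 + 3·67227199 = 2245912976
a_21 = 2·2245912976 + 3·697338460 + 3·216518153 = 7233395791
a_22 = 2·7233395791 + 3·2245912976 + 3·697338460 = 23296545890
a_23 = 2·23296545890 + 3·7233395791 + 3·2245912976 = 75031018081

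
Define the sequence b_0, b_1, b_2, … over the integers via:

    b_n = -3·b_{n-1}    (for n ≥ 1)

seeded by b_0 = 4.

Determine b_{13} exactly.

-6377292

b_1 = -3·4 = -12
b_2 = -3·-12 = 36
b_3 = -3·36 = -108
b_4 = -3·-108 = 324
b_5 = -3·324 = -972
b_6 = -3·-972 = 2916
b_7 = -3·2916 = -8748
b_8 = -3·-8748 = 26244
b_9 = -3·26244 = -78732
b_10 = -3·-78732 = 236196
b_11 = -3·236196 = -708588
b_12 = -3·-708588 = 2125764
b_13 = -3·2125764 = -6377292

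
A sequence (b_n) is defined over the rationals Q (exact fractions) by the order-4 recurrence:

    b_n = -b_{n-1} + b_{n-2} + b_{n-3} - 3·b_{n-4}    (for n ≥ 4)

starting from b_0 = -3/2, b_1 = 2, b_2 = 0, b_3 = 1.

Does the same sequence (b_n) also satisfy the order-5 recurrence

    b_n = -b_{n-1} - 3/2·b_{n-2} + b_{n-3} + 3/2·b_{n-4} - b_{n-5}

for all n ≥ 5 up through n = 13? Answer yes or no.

Terms b_0..b_13: -3/2, 2, 0, 1, 11/2, -21/2, 17, -25, 15, 17/2, -139/2, 168, -274, 347
n=5: candidate gives -5/2, actual b_5 = -21/2 ✗

no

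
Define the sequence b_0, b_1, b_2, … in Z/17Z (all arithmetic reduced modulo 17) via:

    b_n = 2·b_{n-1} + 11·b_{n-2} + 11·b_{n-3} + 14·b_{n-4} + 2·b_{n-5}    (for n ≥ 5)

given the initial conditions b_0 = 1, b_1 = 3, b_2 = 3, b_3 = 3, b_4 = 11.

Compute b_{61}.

13

b_5 = 2·11 + 11·3 + 11·3 + 14·3 + 2·1 = 13
b_6 = 2·13 + 11·11 + 11·3 + 14·3 + 2·3 = 7
b_7 = 2·7 + 11·13 + 11·11 + 14·3 + 2·3 = 3
b_8 = 2·3 + 11·7 + 11·13 + 14·11 + 2·3 = 12
b_9 = 2·12 + 11·3 + 11·7 + 14·13 + 2·11 = 15
b_10 = 2·15 + 11·12 + 11·3 + 14·7 + 2·13 = 13
b_11 = 2·13 + 11·15 + 11·12 + 14·3 + 2·7 = 5
b_12 = 2·5 + 11·13 + 11·15 + 14·12 + 2·3 = 16
b_13 = 2·16 + 11·5 + 11·13 + 14·15 + 2·12 = 5
b_14 = 2·5 + 11·16 + 11·5 + 14·13 + 2·15 = 11
b_15 = 2·11 + 11·5 + 11·16 + 14·5 + 2·13 = 9
b_16 = 2·9 + 11·11 + 11·5 + 14·16 + 2·5 = 3
b_17 = 2·3 + 11·9 + 11·11 + 14·5 + 2·16 = 5
b_18 = 2·5 + 11·3 + 11·9 + 14·11 + 2·5 = 0
b_19 = 2·0 + 11·5 + 11·3 + 14·9 + 2·11 = 15
b_20 = 2·15 + 11·0 + 11·5 + 14·3 + 2·9 = 9
b_21 = 2·9 + 11·15 + 11·0 + 14·5 + 2·3 = 4
b_22 = 2·4 + 11·9 + 11·15 + 14·0 + 2·5 = 10
b_23 = 2·10 + 11·4 + 11·9 + 14·15 + 2·0 = 16
b_24 = 2·16 + 11·10 + 11·4 + 14·9 + 2·15 = 2
b_25 = 2·2 + 11·16 + 11·10 + 14·4 + 2·9 = 7
b_26 = 2·7 + 11·2 + 11·16 + 14·10 + 2·4 = 3
b_27 = 2·3 + 11·7 + 11·2 + 14·16 + 2·10 = 9
b_28 = 2·9 + 11·3 + 11·7 + 14·2 + 2·16 = 1
b_29 = 2·1 + 11·9 + 11·3 + 14·7 + 2·2 = 15
b_30 = 2·15 + 11·1 + 11·9 + 14·3 + 2·7 = 9
b_31 = 2·9 + 11·15 + 11·1 + 14·9 + 2·3 = 3
b_32 = 2·3 + 11·9 + 11·15 + 14·1 + 2·9 = 13
b_33 = 2·13 + 11·3 + 11·9 + 14·15 + 2·1 = 13
b_34 = 2·13 + 11·13 + 11·3 + 14·9 + 2·15 = 1
b_35 = 2·1 + 11·13 + 11·13 + 14·3 + 2·9 = 8
b_36 = 2·8 + 11·1 + 11·13 + 14·13 + 2·3 = 1
b_37 = 2·1 + 11·8 + 11·1 + 14·13 + 2·13 = 3
b_38 = 2·3 + 11·1 + 11·8 + 14·1 + 2·13 = 9
b_39 = 2·9 + 11·3 + 11·1 + 14·8 + 2·1 = 6
b_40 = 2·6 + 11·9 + 11·3 + 14·1 + 2·8 = 4
b_41 = 2·4 + 11·6 + 11·9 + 14·3 + 2·1 = 13
b_42 = 2·13 + 11·4 + 11·6 + 14·9 + 2·3 = 13
b_43 = 2·13 + 11·13 + 11·4 + 14·6 + 2·9 = 9
b_44 = 2·9 + 11·13 + 11·13 + 14·4 + 2·6 = 15
b_45 = 2·15 + 11·9 + 11·13 + 14·13 + 2·4 = 3
b_46 = 2·3 + 11·15 + 11·9 + 14·13 + 2·13 = 2
b_47 = 2·2 + 11·3 + 11·15 + 14·9 + 2·13 = 14
b_48 = 2·14 + 11·2 + 11·3 + 14·15 + 2·9 = 5
b_49 = 2·5 + 11·14 + 11·2 + 14·3 + 2·15 = 3
b_50 = 2·3 + 11·5 + 11·14 + 14·2 + 2·3 = 11
b_51 = 2·11 + 11·3 + 11·5 + 14·14 + 2·2 = 4
b_52 = 2·4 + 11·11 + 11·3 + 14·5 + 2·14 = 5
b_53 = 2·5 + 11·4 + 11·11 + 14·3 + 2·5 = 6
b_54 = 2·6 + 11·5 + 11·4 + 14·11 + 2·3 = 16
b_55 = 2·16 + 11·6 + 11·5 + 14·4 + 2·11 = 10
b_56 = 2·10 + 11·16 + 11·6 + 14·5 + 2·4 = 0
b_57 = 2·0 + 11·10 + 11·16 + 14·6 + 2·5 = 6
b_58 = 2·6 + 11·0 + 11·10 + 14·16 + 2·6 = 1
b_59 = 2·1 + 11·6 + 11·0 + 14·10 + 2·16 = 2
b_60 = 2·2 + 11·1 + 11·6 + 14·0 + 2·10 = 16
b_61 = 2·16 + 11·2 + 11·1 + 14·6 + 2·0 = 13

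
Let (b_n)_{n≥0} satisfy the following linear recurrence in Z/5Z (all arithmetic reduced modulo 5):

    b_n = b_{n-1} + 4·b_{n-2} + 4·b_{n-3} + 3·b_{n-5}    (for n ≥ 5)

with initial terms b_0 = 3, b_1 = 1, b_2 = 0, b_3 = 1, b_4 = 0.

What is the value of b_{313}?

2

b_5 = 1·0 + 4·1 + 4·0 + 0·1 + 3·3 = 3
b_6 = 1·3 + 4·0 + 4·1 + 0·0 + 3·1 = 0
b_7 = 1·0 + 4·3 + 4·0 + 0·1 + 3·0 = 2
b_8 = 1·2 + 4·0 + 4·3 + 0·0 + 3·1 = 2
b_9 = 1·2 + 4·2 + 4·0 + 0·3 + 3·0 = 0
b_10 = 1·0 + 4·2 + 4·2 + 0·0 + 3·3 = 0
b_11 = 1·0 + 4·0 + 4·2 + 0·2 + 3·0 = 3
b_12 = 1·3 + 4·0 + 4·0 + 0·2 + 3·2 = 4
b_13 = 1·4 + 4·3 + 4·0 + 0·0 + 3·2 = 2
b_14 = 1·2 + 4·4 + 4·3 + 0·0 + 3·0 = 0
b_15 = 1·0 + 4·2 + 4·4 + 0·3 + 3·0 = 4
b_16 = 1·4 + 4·0 + 4·2 + 0·4 + 3·3 = 1
b_17 = 1·1 + 4·4 + 4·0 + 0·2 + 3·4 = 4
b_18 = 1·4 + 4·1 + 4·4 + 0·0 + 3·2 = 0
b_19 = 1·0 + 4·4 + 4·1 + 0·4 + 3·0 = 0
b_20 = 1·0 + 4·0 + 4·4 + 0·1 + 3·4 = 3
b_21 = 1·3 + 4·0 + 4·0 + 0·4 + 3·1 = 1
b_22 = 1·1 + 4·3 + 4·0 + 0·0 + 3·4 = 0
b_23 = 1·0 + 4·1 + 4·3 + 0·0 + 3·0 = 1
b_24 = 1·1 + 4·0 + 4·1 + 0·3 + 3·0 = 0
(b_20, b_21, b_22, b_23, b_24) = (3, 1, 0, 1, 0) = (b_0, b_1, b_2, b_3, b_4), so the sequence has period 20.
313 ≡ 13 (mod 20), hence b_313 = b_13 = 2.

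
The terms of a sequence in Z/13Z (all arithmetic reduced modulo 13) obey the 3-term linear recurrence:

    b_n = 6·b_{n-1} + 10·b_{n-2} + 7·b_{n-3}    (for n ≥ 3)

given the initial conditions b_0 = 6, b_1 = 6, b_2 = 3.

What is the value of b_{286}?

5

b_3 = 6·3 + 10·6 + 7·6 = 3
b_4 = 6·3 + 10·3 + 7·6 = 12
b_5 = 6·12 + 10·3 + 7·3 = 6
b_6 = 6·6 + 10·12 + 7·3 = 8
b_7 = 6·8 + 10·6 + 7·12 = 10
b_8 = 6·10 + 10·8 + 7·6 = 0
Continuing the recurrence:
  b_9 = 0;  b_10 = 5;  b_11 = 4;  b_12 = 9;  b_13 = 12;  b_14 = 8
  b_15 = 10;  b_16 = 3;  b_17 = 5;  b_18 = 0;  b_19 = 6;  b_20 = 6
  b_21 = 5;  b_22 = 2;  b_23 = 0;  b_24 = 3;  b_25 = 6;  b_26 = 1
  b_27 = 9;  b_28 = 2;  b_29 = 5;  b_30 = 9;  b_31 = 1;  b_32 = 1
  b_33 = 1;  b_34 = 10;  b_35 = 12;  b_36 = 10;  b_37 = 3;  b_38 = 7
  b_39 = 12;  b_40 = 7;  b_41 = 3;  b_42 = 3;  b_43 = 6;  b_44 = 9
  b_45 = 5;  b_46 = 6;  b_47 = 6;  b_48 = 1;  b_49 = 4;  b_50 = 11
  b_51 = 9;  b_52 = 10;  b_53 = 6;  b_54 = 4;  b_55 = 11;  b_56 = 5
  b_57 = 12;  b_58 = 4;  b_59 = 10;  b_60 = 2;  b_61 = 10;  b_62 = 7
  b_63 = 0;  b_64 = 10;  b_65 = 5;  b_66 = 0;  b_67 = 3;  b_68 = 1
  b_69 = 10;  b_70 = 0;  b_71 = 3;  b_72 = 10;  b_73 = 12;  b_74 = 11
  b_75 = 9;  b_76 = 1;  b_77 = 4;  b_78 = 6;  b_79 = 5;  b_80 = 1
  b_81 = 7;  b_82 = 9;  b_83 = 1;  b_84 = 2;  b_85 = 7;  b_86 = 4
  b_87 = 4;  b_88 = 9;  b_89 = 5;  b_90 = 5;  b_91 = 0;  b_92 = 7
  b_93 = 12;  b_94 = 12;  b_95 = 7;  b_96 = 12;  b_97 = 5;  b_98 = 4
  b_99 = 2;  b_100 = 9;  b_101 = 11;  b_102 = 1;  b_103 = 10;  b_104 = 4
  b_105 = 1;  b_106 = 12;  b_107 = 6;  b_108 = 7;  b_109 = 4;  b_110 = 6
  b_111 = 8;  b_112 = 6;  b_113 = 2;  b_114 = 11;  b_115 = 11;  b_116 = 8
  b_117 = 1;  b_118 = 7;  b_119 = 4;  b_120 = 10;  b_121 = 6;  b_122 = 8
  b_123 = 9;  b_124 = 7;  b_125 = 6;  b_126 = 0;  b_127 = 5;  b_128 = 7
  b_129 = 1;  b_130 = 7;  b_131 = 10;  b_132 = 7;  b_133 = 9;  b_134 = 12
  b_135 = 3;  b_136 = 6;  b_137 = 7;  b_138 = 6;  b_139 = 5;  b_140 = 9
  b_141 = 3;  b_142 = 0;  b_143 = 2;  b_144 = 7;  b_145 = 10;  b_146 = 1
  b_147 = 12;  b_148 = 9;  b_149 = 12;  b_150 = 12;  b_151 = 8;  b_152 = 5
  b_153 = 12;  b_154 = 9;  b_155 = 1;  b_156 = 11;  b_157 = 9;  b_158 = 2
  b_159 = 10;  b_160 = 0;  b_161 = 10;  b_162 = 0;  b_163 = 9;  b_164 = 7
  b_165 = 2;  b_166 = 2;  b_167 = 3;  b_168 = 0;  b_169 = 5;  b_170 = 12
  b_171 = 5;  b_172 = 3;  b_173 = 9;  b_174 = 2;  b_175 = 6;  b_176 = 2
  b_177 = 8;  b_178 = 6;  b_179 = 0;  b_180 = 12;  b_181 = 10;  b_182 = 11
  b_183 = 3;  b_184 = 3;  b_185 = 8;  b_186 = 8;  b_187 = 6;  b_188 = 3
  b_189 = 4;  b_190 = 5;  b_191 = 0;  b_192 = 0;  b_193 = 9;  b_194 = 2
  b_195 = 11;  b_196 = 6;  b_197 = 4;  b_198 = 5;  b_199 = 8;  b_200 = 9
  b_201 = 0;  b_202 = 3;  b_203 = 3;  b_204 = 9;  b_205 = 1;  b_206 = 0
  b_207 = 8;  b_208 = 3;  b_209 = 7;  b_210 = 11;  b_211 = 1;  b_212 = 9
  b_213 = 11;  b_214 = 7;  b_215 = 7;  b_216 = 7;  b_217 = 5;  b_218 = 6
  b_219 = 5;  b_220 = 8;  b_221 = 10;  b_222 = 6;  b_223 = 10;  b_224 = 8
  b_225 = 8;  b_226 = 3;  b_227 = 11;  b_228 = 9;  b_229 = 3;  b_230 = 3
  b_231 = 7;  b_232 = 2;  b_233 = 12;  b_234 = 11;  b_235 = 5;  b_236 = 3
  b_237 = 2;  b_238 = 12;  b_239 = 9;  b_240 = 6;  b_241 = 2;  b_242 = 5
  b_243 = 1;  b_244 = 5;  b_245 = 10;  b_246 = 0;  b_247 = 5;  b_248 = 9
  b_249 = 0;  b_250 = 8;  b_251 = 7;  b_252 = 5;  b_253 = 0;  b_254 = 8
  b_255 = 5;  b_256 = 6;  b_257 = 12;  b_258 = 11;  b_259 = 7;  b_260 = 2
  b_261 = 3;  b_262 = 9;  b_263 = 7;  b_264 = 10;  b_265 = 11;  b_266 = 7
  b_267 = 1;  b_268 = 10;  b_269 = 2;  b_270 = 2;  b_271 = 11;  b_272 = 9
  b_273 = 9;  b_274 = 0;  b_275 = 10;  b_276 = 6;  b_277 = 6;  b_278 = 10
  b_279 = 6;  b_280 = 9;  b_281 = 2;  b_282 = 1;  b_283 = 11;  b_284 = 12
b_285 = 6·12 + 10·11 + 7·1 = 7
b_286 = 6·7 + 10·12 + 7·11 = 5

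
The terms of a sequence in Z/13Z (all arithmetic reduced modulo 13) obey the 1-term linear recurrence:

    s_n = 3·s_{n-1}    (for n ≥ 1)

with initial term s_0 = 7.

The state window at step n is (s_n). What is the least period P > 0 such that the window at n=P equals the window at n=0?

3

n=0: window = (7)
n=1: window = (8)
n=2: window = (11)
n=3: window = (7)
window at n=3 equals window at n=0 → period = 3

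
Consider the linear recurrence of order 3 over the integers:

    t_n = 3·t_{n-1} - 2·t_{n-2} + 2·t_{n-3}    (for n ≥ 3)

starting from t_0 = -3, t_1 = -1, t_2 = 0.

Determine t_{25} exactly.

t_3 = 3·0 + -2·-1 + 2·-3 = -4
t_4 = 3·-4 + -2·0 + 2·-1 = -14
t_5 = 3·-14 + -2·-4 + 2·0 = -34
t_6 = 3·-34 + -2·-14 + 2·-4 = -82
t_7 = 3·-82 + -2·-34 + 2·-14 = -206
t_8 = 3·-206 + -2·-82 + 2·-34 = -522
t_9 = 3·-522 + -2·-206 + 2·-82 = -1318
t_10 = 3·-1318 + -2·-522 + 2·-206 = -3322
t_11 = 3·-3322 + -2·-1318 + 2·-522 = -8374
t_12 = 3·-8374 + -2·-3322 + 2·-1318 = -21114
t_13 = 3·-21114 + -2·-8374 + 2·-3322 = -53238
t_14 = 3·-53238 + -2·-21114 + 2·-8374 = -134234
t_15 = 3·-134234 + -2·-53238 + 2·-21114 = -338454
t_16 = 3·-338454 + -2·-134234 + 2·-53238 = -853370
t_17 = 3·-853370 + -2·-338454 + 2·-134234 = -2151670
t_18 = 3·-2151670 + -2·-853370 + 2·-338454 = -5425178
t_19 = 3·-5425178 + -2·-2151670 + 2·-853370 = -13678934
t_20 = 3·-13678934 + -2·-5425178 + 2·-2151670 = -34489786
t_21 = 3·-34489786 + -2·-13678934 + 2·-5425178 = -86961846
t_22 = 3·-86961846 + -2·-34489786 + 2·-13678934 = -219263834
t_23 = 3·-219263834 + -2·-86961846 + 2·-34489786 = -552847382
t_24 = 3·-552847382 + -2·-219263834 + 2·-86961846 = -1393938170
t_25 = 3·-1393938170 + -2·-552847382 + 2·-219263834 = -3514647414

-3514647414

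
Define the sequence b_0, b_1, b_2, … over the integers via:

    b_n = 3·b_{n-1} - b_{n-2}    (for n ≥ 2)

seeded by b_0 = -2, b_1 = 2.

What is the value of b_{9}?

7142

b_2 = 3·2 + -1·-2 = 8
b_3 = 3·8 + -1·2 = 22
b_4 = 3·22 + -1·8 = 58
b_5 = 3·58 + -1·22 = 152
b_6 = 3·152 + -1·58 = 398
b_7 = 3·398 + -1·152 = 1042
b_8 = 3·1042 + -1·398 = 2728
b_9 = 3·2728 + -1·1042 = 7142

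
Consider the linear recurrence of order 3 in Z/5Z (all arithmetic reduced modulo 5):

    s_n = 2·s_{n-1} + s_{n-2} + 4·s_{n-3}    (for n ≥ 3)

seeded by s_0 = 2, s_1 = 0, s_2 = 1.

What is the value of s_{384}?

3

s_3 = 2·1 + 1·0 + 4·2 = 0
s_4 = 2·0 + 1·1 + 4·0 = 1
s_5 = 2·1 + 1·0 + 4·1 = 1
s_6 = 2·1 + 1·1 + 4·0 = 3
s_7 = 2·3 + 1·1 + 4·1 = 1
s_8 = 2·1 + 1·3 + 4·1 = 4
s_9 = 2·4 + 1·1 + 4·3 = 1
s_10 = 2·1 + 1·4 + 4·1 = 0
s_11 = 2·0 + 1·1 + 4·4 = 2
s_12 = 2·2 + 1·0 + 4·1 = 3
s_13 = 2·3 + 1·2 + 4·0 = 3
s_14 = 2·3 + 1·3 + 4·2 = 2
s_15 = 2·2 + 1·3 + 4·3 = 4
s_16 = 2·4 + 1·2 + 4·3 = 2
s_17 = 2·2 + 1·4 + 4·2 = 1
s_18 = 2·1 + 1·2 + 4·4 = 0
s_19 = 2·0 + 1·1 + 4·2 = 4
s_20 = 2·4 + 1·0 + 4·1 = 2
s_21 = 2·2 + 1·4 + 4·0 = 3
s_22 = 2·3 + 1·2 + 4·4 = 4
s_23 = 2·4 + 1·3 + 4·2 = 4
s_24 = 2·4 + 1·4 + 4·3 = 4
s_25 = 2·4 + 1·4 + 4·4 = 3
s_26 = 2·3 + 1·4 + 4·4 = 1
s_27 = 2·1 + 1·3 + 4·4 = 1
s_28 = 2·1 + 1·1 + 4·3 = 0
s_29 = 2·0 + 1·1 + 4·1 = 0
s_30 = 2·0 + 1·0 + 4·1 = 4
s_31 = 2·4 + 1·0 + 4·0 = 3
s_32 = 2·3 + 1·4 + 4·0 = 0
s_33 = 2·0 + 1·3 + 4·4 = 4
s_34 = 2·4 + 1·0 + 4·3 = 0
s_35 = 2·0 + 1·4 + 4·0 = 4
s_36 = 2·4 + 1·0 + 4·4 = 4
s_37 = 2·4 + 1·4 + 4·0 = 2
s_38 = 2·2 + 1·4 + 4·4 = 4
s_39 = 2·4 + 1·2 + 4·4 = 1
s_40 = 2·1 + 1·4 + 4·2 = 4
s_41 = 2·4 + 1·1 + 4·4 = 0
s_42 = 2·0 + 1·4 + 4·1 = 3
s_43 = 2·3 + 1·0 + 4·4 = 2
s_44 = 2·2 + 1·3 + 4·0 = 2
s_45 = 2·2 + 1·2 + 4·3 = 3
s_46 = 2·3 + 1·2 + 4·2 = 1
s_47 = 2·1 + 1·3 + 4·2 = 3
s_48 = 2·3 + 1·1 + 4·3 = 4
s_49 = 2·4 + 1·3 + 4·1 = 0
s_50 = 2·0 + 1·4 + 4·3 = 1
s_51 = 2·1 + 1·0 + 4·4 = 3
s_52 = 2·3 + 1·1 + 4·0 = 2
s_53 = 2·2 + 1·3 + 4·1 = 1
s_54 = 2·1 + 1·2 + 4·3 = 1
s_55 = 2·1 + 1·1 + 4·2 = 1
s_56 = 2·1 + 1·1 + 4·1 = 2
s_57 = 2·2 + 1·1 + 4·1 = 4
s_58 = 2·4 + 1·2 + 4·1 = 4
s_59 = 2·4 + 1·4 + 4·2 = 0
s_60 = 2·0 + 1·4 + 4·4 = 0
s_61 = 2·0 + 1·0 + 4·4 = 1
s_62 = 2·1 + 1·0 + 4·0 = 2
s_63 = 2·2 + 1·1 + 4·0 = 0
s_64 = 2·0 + 1·2 + 4·1 = 1
(s_62, s_63, s_64) = (2, 0, 1) = (s_0, s_1, s_2), so the sequence has period 62.
384 ≡ 12 (mod 62), hence s_384 = s_12 = 3.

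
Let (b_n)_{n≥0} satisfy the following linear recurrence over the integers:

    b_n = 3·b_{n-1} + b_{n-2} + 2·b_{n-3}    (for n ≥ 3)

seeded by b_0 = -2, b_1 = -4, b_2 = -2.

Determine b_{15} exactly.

-42467374

b_3 = 3·-2 + 1·-4 + 2·-2 = -14
b_4 = 3·-14 + 1·-2 + 2·-4 = -52
b_5 = 3·-52 + 1·-14 + 2·-2 = -174
b_6 = 3·-174 + 1·-52 + 2·-14 = -602
b_7 = 3·-602 + 1·-174 + 2·-52 = -2084
b_8 = 3·-2084 + 1·-602 + 2·-174 = -7202
b_9 = 3·-7202 + 1·-2084 + 2·-602 = -24894
b_10 = 3·-24894 + 1·-7202 + 2·-2084 = -86052
b_11 = 3·-86052 + 1·-24894 + 2·-7202 = -297454
b_12 = 3·-297454 + 1·-86052 + 2·-24894 = -1028202
b_13 = 3·-1028202 + 1·-297454 + 2·-86052 = -3554164
b_14 = 3·-3554164 + 1·-1028202 + 2·-297454 = -12285602
b_15 = 3·-12285602 + 1·-3554164 + 2·-1028202 = -42467374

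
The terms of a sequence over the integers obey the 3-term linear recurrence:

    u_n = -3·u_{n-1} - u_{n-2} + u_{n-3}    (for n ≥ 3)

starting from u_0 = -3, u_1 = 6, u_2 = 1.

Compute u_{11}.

-23364

u_3 = -3·1 + -1·6 + 1·-3 = -12
u_4 = -3·-12 + -1·1 + 1·6 = 41
u_5 = -3·41 + -1·-12 + 1·1 = -110
u_6 = -3·-110 + -1·41 + 1·-12 = 277
u_7 = -3·277 + -1·-110 + 1·41 = -680
u_8 = -3·-680 + -1·277 + 1·-110 = 1653
u_9 = -3·1653 + -1·-680 + 1·277 = -4002
u_10 = -3·-4002 + -1·1653 + 1·-680 = 9673
u_11 = -3·9673 + -1·-4002 + 1·1653 = -23364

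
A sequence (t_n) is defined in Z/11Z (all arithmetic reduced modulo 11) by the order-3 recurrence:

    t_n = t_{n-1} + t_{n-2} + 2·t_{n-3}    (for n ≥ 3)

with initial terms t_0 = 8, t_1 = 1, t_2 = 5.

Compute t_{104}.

t_3 = 1·5 + 1·1 + 2·8 = 0
t_4 = 1·0 + 1·5 + 2·1 = 7
t_5 = 1·7 + 1·0 + 2·5 = 6
t_6 = 1·6 + 1·7 + 2·0 = 2
t_7 = 1·2 + 1·6 + 2·7 = 0
t_8 = 1·0 + 1·2 + 2·6 = 3
t_9 = 1·3 + 1·0 + 2·2 = 7
t_10 = 1·7 + 1·3 + 2·0 = 10
t_11 = 1·10 + 1·7 + 2·3 = 1
t_12 = 1·1 + 1·10 + 2·7 = 3
t_13 = 1·3 + 1·1 + 2·10 = 2
t_14 = 1·2 + 1·3 + 2·1 = 7
t_15 = 1·7 + 1·2 + 2·3 = 4
t_16 = 1·4 + 1·7 + 2·2 = 4
t_17 = 1·4 + 1·4 + 2·7 = 0
t_18 = 1·0 + 1·4 + 2·4 = 1
t_19 = 1·1 + 1·0 + 2·4 = 9
t_20 = 1·9 + 1·1 + 2·0 = 10
t_21 = 1·10 + 1·9 + 2·1 = 10
t_22 = 1·10 + 1·10 + 2·9 = 5
t_23 = 1·5 + 1·10 + 2·10 = 2
t_24 = 1·2 + 1·5 + 2·10 = 5
t_25 = 1·5 + 1·2 + 2·5 = 6
t_26 = 1·6 + 1·5 + 2·2 = 4
t_27 = 1·4 + 1·6 + 2·5 = 9
t_28 = 1·9 + 1·4 + 2·6 = 3
t_29 = 1·3 + 1·9 + 2·4 = 9
t_30 = 1·9 + 1·3 + 2·9 = 8
t_31 = 1·8 + 1·9 + 2·3 = 1
t_32 = 1·1 + 1·8 + 2·9 = 5
(t_30, t_31, t_32) = (8, 1, 5) = (t_0, t_1, t_2), so the sequence has period 30.
104 ≡ 14 (mod 30), hence t_104 = t_14 = 7.

7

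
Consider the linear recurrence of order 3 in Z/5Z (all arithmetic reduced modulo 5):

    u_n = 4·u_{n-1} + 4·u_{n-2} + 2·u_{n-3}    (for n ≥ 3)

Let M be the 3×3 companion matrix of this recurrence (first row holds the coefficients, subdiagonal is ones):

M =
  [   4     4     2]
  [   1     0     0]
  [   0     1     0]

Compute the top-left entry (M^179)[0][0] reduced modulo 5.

(M^179)[0][0] is the top entry after applying M 179 times to the unit state (1, 0, 0). Equivalently it is h_{181} for the auxiliary sequence (h_n) obeying the same recurrence with h_2 = 1 and h_i = 0 for 0 ≤ i < 2:
h_3 = 4·1 + 4·0 + 2·0 = 4
h_4 = 4·4 + 4·1 + 2·0 = 0
h_5 = 4·0 + 4·4 + 2·1 = 3
h_6 = 4·3 + 4·0 + 2·4 = 0
h_7 = 4·0 + 4·3 + 2·0 = 2
h_8 = 4·2 + 4·0 + 2·3 = 4
Continuing the recurrence:
  h_9 = 4;  h_10 = 1;  h_11 = 3;  h_12 = 4;  h_13 = 0;  h_14 = 2
  h_15 = 1;  h_16 = 2;  h_17 = 1;  h_18 = 4;  h_19 = 4;  h_20 = 4
  h_21 = 0;  h_22 = 4;  h_23 = 4;  h_24 = 2;  h_25 = 2;  h_26 = 4
  h_27 = 3;  h_28 = 2;  h_29 = 3;  h_30 = 1;  h_31 = 0;  h_32 = 0
  h_33 = 2;  h_34 = 3;  h_35 = 0;  h_36 = 1;  h_37 = 0;  h_38 = 4
  h_39 = 3;  h_40 = 3;  h_41 = 2;  h_42 = 1;  h_43 = 3;  h_44 = 0
  h_45 = 4;  h_46 = 2;  h_47 = 4;  h_48 = 2;  h_49 = 3;  h_50 = 3
  h_51 = 3;  h_52 = 0;  h_53 = 3;  h_54 = 3;  h_55 = 4;  h_56 = 4
  h_57 = 3;  h_58 = 1;  h_59 = 4;  h_60 = 1;  h_61 = 2;  h_62 = 0
  h_63 = 0;  h_64 = 4;  h_65 = 1;  h_66 = 0;  h_67 = 2;  h_68 = 0
  h_69 = 3;  h_70 = 1;  h_71 = 1;  h_72 = 4;  h_73 = 2;  h_74 = 1
  h_75 = 0;  h_76 = 3;  h_77 = 4;  h_78 = 3;  h_79 = 4;  h_80 = 1
  h_81 = 1;  h_82 = 1;  h_83 = 0;  h_84 = 1;  h_85 = 1;  h_86 = 3
  h_87 = 3;  h_88 = 1;  h_89 = 2;  h_90 = 3;  h_91 = 2;  h_92 = 4
  h_93 = 0;  h_94 = 0;  h_95 = 3;  h_96 = 2;  h_97 = 0;  h_98 = 4
  h_99 = 0;  h_100 = 1;  h_101 = 2;  h_102 = 2;  h_103 = 3;  h_104 = 4
  h_105 = 2;  h_106 = 0;  h_107 = 1;  h_108 = 3;  h_109 = 1;  h_110 = 3
  h_111 = 2;  h_112 = 2;  h_113 = 2;  h_114 = 0;  h_115 = 2;  h_116 = 2
  h_117 = 1;  h_118 = 1;  h_119 = 2;  h_120 = 4;  h_121 = 1;  h_122 = 4
  h_123 = 3;  h_124 = 0;  h_125 = 0;  h_126 = 1;  h_127 = 4;  h_128 = 0
  h_129 = 3;  h_130 = 0;  h_131 = 2;  h_132 = 4;  h_133 = 4;  h_134 = 1
  h_135 = 3;  h_136 = 4;  h_137 = 0;  h_138 = 2;  h_139 = 1;  h_140 = 2
  h_141 = 1;  h_142 = 4;  h_143 = 4;  h_144 = 4;  h_145 = 0;  h_146 = 4
  h_147 = 4;  h_148 = 2;  h_149 = 2;  h_150 = 4;  h_151 = 3;  h_152 = 2
  h_153 = 3;  h_154 = 1;  h_155 = 0;  h_156 = 0;  h_157 = 2;  h_158 = 3
  h_159 = 0;  h_160 = 1;  h_161 = 0;  h_162 = 4;  h_163 = 3;  h_164 = 3
  h_165 = 2;  h_166 = 1;  h_167 = 3;  h_168 = 0;  h_169 = 4;  h_170 = 2
  h_171 = 4;  h_172 = 2;  h_173 = 3;  h_174 = 3;  h_175 = 3;  h_176 = 0
  h_177 = 3;  h_178 = 3;  h_179 = 4
h_180 = 4·4 + 4·3 + 2·3 = 4
h_181 = 4·4 + 4·4 + 2·3 = 3

3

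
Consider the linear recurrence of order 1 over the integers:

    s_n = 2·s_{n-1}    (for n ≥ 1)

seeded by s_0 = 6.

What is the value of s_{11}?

12288

s_1 = 2·6 = 12
s_2 = 2·12 = 24
s_3 = 2·24 = 48
s_4 = 2·48 = 96
s_5 = 2·96 = 192
s_6 = 2·192 = 384
s_7 = 2·384 = 768
s_8 = 2·768 = 1536
s_9 = 2·1536 = 3072
s_10 = 2·3072 = 6144
s_11 = 2·6144 = 12288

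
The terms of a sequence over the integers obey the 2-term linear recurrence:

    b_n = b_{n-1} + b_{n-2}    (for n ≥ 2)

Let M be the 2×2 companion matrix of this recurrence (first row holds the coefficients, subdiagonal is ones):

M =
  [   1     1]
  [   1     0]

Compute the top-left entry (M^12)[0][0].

(M^12)[0][0] is the top entry after applying M 12 times to the unit state (1, 0). Equivalently it is h_{13} for the auxiliary sequence (h_n) obeying the same recurrence with h_1 = 1 and h_i = 0 for 0 ≤ i < 1:
h_2 = 1·1 + 1·0 = 1
h_3 = 1·1 + 1·1 = 2
h_4 = 1·2 + 1·1 = 3
h_5 = 1·3 + 1·2 = 5
h_6 = 1·5 + 1·3 = 8
h_7 = 1·8 + 1·5 = 13
h_8 = 1·13 + 1·8 = 21
h_9 = 1·21 + 1·13 = 34
h_10 = 1·34 + 1·21 = 55
h_11 = 1·55 + 1·34 = 89
h_12 = 1·89 + 1·55 = 144
h_13 = 1·144 + 1·89 = 233

233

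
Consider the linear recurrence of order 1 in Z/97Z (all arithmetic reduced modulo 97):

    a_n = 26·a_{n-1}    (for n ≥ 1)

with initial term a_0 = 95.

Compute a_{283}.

63

a_1 = 26·95 = 45
a_2 = 26·45 = 6
a_3 = 26·6 = 59
a_4 = 26·59 = 79
a_5 = 26·79 = 17
a_6 = 26·17 = 54
a_7 = 26·54 = 46
a_8 = 26·46 = 32
a_9 = 26·32 = 56
a_10 = 26·56 = 1
a_11 = 26·1 = 26
a_12 = 26·26 = 94
a_13 = 26·94 = 19
a_14 = 26·19 = 9
a_15 = 26·9 = 40
a_16 = 26·40 = 70
a_17 = 26·70 = 74
a_18 = 26·74 = 81
a_19 = 26·81 = 69
a_20 = 26·69 = 48
a_21 = 26·48 = 84
a_22 = 26·84 = 50
a_23 = 26·50 = 39
a_24 = 26·39 = 44
a_25 = 26·44 = 77
a_26 = 26·77 = 62
a_27 = 26·62 = 60
a_28 = 26·60 = 8
a_29 = 26·8 = 14
a_30 = 26·14 = 73
a_31 = 26·73 = 55
a_32 = 26·55 = 72
a_33 = 26·72 = 29
a_34 = 26·29 = 75
a_35 = 26·75 = 10
a_36 = 26·10 = 66
a_37 = 26·66 = 67
a_38 = 26·67 = 93
a_39 = 26·93 = 90
a_40 = 26·90 = 12
a_41 = 26·12 = 21
a_42 = 26·21 = 61
a_43 = 26·61 = 34
a_44 = 26·34 = 11
a_45 = 26·11 = 92
a_46 = 26·92 = 64
a_47 = 26·64 = 15
a_48 = 26·15 = 2
a_49 = 26·2 = 52
a_50 = 26·52 = 91
a_51 = 26·91 = 38
a_52 = 26·38 = 18
a_53 = 26·18 = 80
a_54 = 26·80 = 43
a_55 = 26·43 = 51
a_56 = 26·51 = 65
a_57 = 26·65 = 41
a_58 = 26·41 = 96
a_59 = 26·96 = 71
a_60 = 26·71 = 3
a_61 = 26·3 = 78
a_62 = 26·78 = 88
a_63 = 26·88 = 57
a_64 = 26·57 = 27
a_65 = 26·27 = 23
a_66 = 26·23 = 16
a_67 = 26·16 = 28
a_68 = 26·28 = 49
a_69 = 26·49 = 13
a_70 = 26·13 = 47
a_71 = 26·47 = 58
a_72 = 26·58 = 53
a_73 = 26·53 = 20
a_74 = 26·20 = 35
a_75 = 26·35 = 37
a_76 = 26·37 = 89
a_77 = 26·89 = 83
a_78 = 26·83 = 24
a_79 = 26·24 = 42
a_80 = 26·42 = 25
a_81 = 26·25 = 68
a_82 = 26·68 = 22
a_83 = 26·22 = 87
a_84 = 26·87 = 31
a_85 = 26·31 = 30
a_86 = 26·30 = 4
a_87 = 26·4 = 7
a_88 = 26·7 = 85
a_89 = 26·85 = 76
a_90 = 26·76 = 36
a_91 = 26·36 = 63
a_92 = 26·63 = 86
a_93 = 26·86 = 5
a_94 = 26·5 = 33
a_95 = 26·33 = 82
a_96 = 26·82 = 95
(a_96) = (95) = (a_0), so the sequence has period 96.
283 ≡ 91 (mod 96), hence a_283 = a_91 = 63.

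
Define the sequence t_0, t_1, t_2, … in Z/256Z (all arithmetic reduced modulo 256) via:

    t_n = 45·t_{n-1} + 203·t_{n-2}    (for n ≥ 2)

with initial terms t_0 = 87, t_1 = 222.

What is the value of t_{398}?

51

t_2 = 45·222 + 203·87 = 3
t_3 = 45·3 + 203·222 = 145
t_4 = 45·145 + 203·3 = 222
t_5 = 45·222 + 203·145 = 1
t_6 = 45·1 + 203·222 = 55
t_7 = 45·55 + 203·1 = 118
Continuing the recurrence:
  t_8 = 91;  t_9 = 145;  t_10 = 166;  t_11 = 41;  t_12 = 215;  t_13 = 78
  t_14 = 51;  t_15 = 209;  t_16 = 46;  t_17 = 209;  t_18 = 55;  t_19 = 102
  t_20 = 139;  t_21 = 81;  t_22 = 118;  t_23 = 249;  t_24 = 87;  t_25 = 190
  t_26 = 99;  t_27 = 17;  t_28 = 126;  t_29 = 161;  t_30 = 55;  t_31 = 86
  t_32 = 187;  t_33 = 17;  t_34 = 70;  t_35 = 201;  t_36 = 215;  t_37 = 46
  t_38 = 147;  t_39 = 81;  t_40 = 206;  t_41 = 113;  t_42 = 55;  t_43 = 70
  t_44 = 235;  t_45 = 209;  t_46 = 22;  t_47 = 153;  t_48 = 87;  t_49 = 158
  t_50 = 195;  t_51 = 145;  t_52 = 30;  t_53 = 65;  t_54 = 55;  t_55 = 54
  t_56 = 27;  t_57 = 145;  t_58 = 230;  t_59 = 105;  t_60 = 215;  t_61 = 14
  t_62 = 243;  t_63 = 209;  t_64 = 110;  t_65 = 17;  t_66 = 55;  t_67 = 38
  t_68 = 75;  t_69 = 81;  t_70 = 182;  t_71 = 57;  t_72 = 87;  t_73 = 126
  t_74 = 35;  t_75 = 17;  t_76 = 190;  t_77 = 225;  t_78 = 55;  t_79 = 22
  t_80 = 123;  t_81 = 17;  t_82 = 134;  t_83 = 9;  t_84 = 215;  t_85 = 238
  t_86 = 83;  t_87 = 81;  t_88 = 14;  t_89 = 177;  t_90 = 55;  t_91 = 6
  t_92 = 171;  t_93 = 209;  t_94 = 86;  t_95 = 217;  t_96 = 87;  t_97 = 94
  t_98 = 131;  t_99 = 145;  t_100 = 94;  t_101 = 129;  t_102 = 55;  t_103 = 246
  t_104 = 219;  t_105 = 145;  t_106 = 38;  t_107 = 169;  t_108 = 215;  t_109 = 206
  t_110 = 179;  t_111 = 209;  t_112 = 174;  t_113 = 81;  t_114 = 55;  t_115 = 230
  t_116 = 11;  t_117 = 81;  t_118 = 246;  t_119 = 121;  t_120 = 87;  t_121 = 62
  t_122 = 227;  t_123 = 17;  t_124 = 254;  t_125 = 33;  t_126 = 55;  t_127 = 214
  t_128 = 59;  t_129 = 17;  t_130 = 198;  t_131 = 73;  t_132 = 215;  t_133 = 174
  t_134 = 19;  t_135 = 81;  t_136 = 78;  t_137 = 241;  t_138 = 55;  t_139 = 198
  t_140 = 107;  t_141 = 209;  t_142 = 150;  t_143 = 25;  t_144 = 87;  t_145 = 30
  t_146 = 67;  t_147 = 145;  t_148 = 158;  t_149 = 193;  t_150 = 55;  t_151 = 182
  t_152 = 155;  t_153 = 145;  t_154 = 102;  t_155 = 233;  t_156 = 215;  t_157 = 142
  t_158 = 115;  t_159 = 209;  t_160 = 238;  t_161 = 145;  t_162 = 55;  t_163 = 166
  t_164 = 203;  t_165 = 81;  t_166 = 54;  t_167 = 185;  t_168 = 87;  t_169 = 254
  t_170 = 163;  t_171 = 17;  t_172 = 62;  t_173 = 97;  t_174 = 55;  t_175 = 150
  t_176 = 251;  t_177 = 17;  t_178 = 6;  t_179 = 137;  t_180 = 215;  t_181 = 110
  t_182 = 211;  t_183 = 81;  t_184 = 142;  t_185 = 49;  t_186 = 55;  t_187 = 134
  t_188 = 43;  t_189 = 209;  t_190 = 214;  t_191 = 89;  t_192 = 87;  t_193 = 222
  t_194 = 3;  t_195 = 145;  t_196 = 222;  t_197 = 1;  t_198 = 55;  t_199 = 118
  t_200 = 91;  t_201 = 145;  t_202 = 166;  t_203 = 41;  t_204 = 215;  t_205 = 78
  t_206 = 51;  t_207 = 209;  t_208 = 46;  t_209 = 209;  t_210 = 55;  t_211 = 102
  t_212 = 139;  t_213 = 81;  t_214 = 118;  t_215 = 249;  t_216 = 87;  t_217 = 190
  t_218 = 99;  t_219 = 17;  t_220 = 126;  t_221 = 161;  t_222 = 55;  t_223 = 86
  t_224 = 187;  t_225 = 17;  t_226 = 70;  t_227 = 201;  t_228 = 215;  t_229 = 46
  t_230 = 147;  t_231 = 81;  t_232 = 206;  t_233 = 113;  t_234 = 55;  t_235 = 70
  t_236 = 235;  t_237 = 209;  t_238 = 22;  t_239 = 153;  t_240 = 87;  t_241 = 158
  t_242 = 195;  t_243 = 145;  t_244 = 30;  t_245 = 65;  t_246 = 55;  t_247 = 54
  t_248 = 27;  t_249 = 145;  t_250 = 230;  t_251 = 105;  t_252 = 215;  t_253 = 14
  t_254 = 243;  t_255 = 209;  t_256 = 110;  t_257 = 17;  t_258 = 55;  t_259 = 38
  t_260 = 75;  t_261 = 81;  t_262 = 182;  t_263 = 57;  t_264 = 87;  t_265 = 126
  t_266 = 35;  t_267 = 17;  t_268 = 190;  t_269 = 225;  t_270 = 55;  t_271 = 22
  t_272 = 123;  t_273 = 17;  t_274 = 134;  t_275 = 9;  t_276 = 215;  t_277 = 238
  t_278 = 83;  t_279 = 81;  t_280 = 14;  t_281 = 177;  t_282 = 55;  t_283 = 6
  t_284 = 171;  t_285 = 209;  t_286 = 86;  t_287 = 217;  t_288 = 87;  t_289 = 94
  t_290 = 131;  t_291 = 145;  t_292 = 94;  t_293 = 129;  t_294 = 55;  t_295 = 246
  t_296 = 219;  t_297 = 145;  t_298 = 38;  t_299 = 169;  t_300 = 215;  t_301 = 206
  t_302 = 179;  t_303 = 209;  t_304 = 174;  t_305 = 81;  t_306 = 55;  t_307 = 230
  t_308 = 11;  t_309 = 81;  t_310 = 246;  t_311 = 121;  t_312 = 87;  t_313 = 62
  t_314 = 227;  t_315 = 17;  t_316 = 254;  t_317 = 33;  t_318 = 55;  t_319 = 214
  t_320 = 59;  t_321 = 17;  t_322 = 198;  t_323 = 73;  t_324 = 215;  t_325 = 174
  t_326 = 19;  t_327 = 81;  t_328 = 78;  t_329 = 241;  t_330 = 55;  t_331 = 198
  t_332 = 107;  t_333 = 209;  t_334 = 150;  t_335 = 25;  t_336 = 87;  t_337 = 30
  t_338 = 67;  t_339 = 145;  t_340 = 158;  t_341 = 193;  t_342 = 55;  t_343 = 182
  t_344 = 155;  t_345 = 145;  t_346 = 102;  t_347 = 233;  t_348 = 215;  t_349 = 142
  t_350 = 115;  t_351 = 209;  t_352 = 238;  t_353 = 145;  t_354 = 55;  t_355 = 166
  t_356 = 203;  t_357 = 81;  t_358 = 54;  t_359 = 185;  t_360 = 87;  t_361 = 254
  t_362 = 163;  t_363 = 17;  t_364 = 62;  t_365 = 97;  t_366 = 55;  t_367 = 150
  t_368 = 251;  t_369 = 17;  t_370 = 6;  t_371 = 137;  t_372 = 215;  t_373 = 110
  t_374 = 211;  t_375 = 81;  t_376 = 142;  t_377 = 49;  t_378 = 55;  t_379 = 134
  t_380 = 43;  t_381 = 209;  t_382 = 214;  t_383 = 89;  t_384 = 87;  t_385 = 222
  t_386 = 3;  t_387 = 145;  t_388 = 222;  t_389 = 1;  t_390 = 55;  t_391 = 118
  t_392 = 91;  t_393 = 145;  t_394 = 166;  t_395 = 41;  t_396 = 215
t_397 = 45·215 + 203·41 = 78
t_398 = 45·78 + 203·215 = 51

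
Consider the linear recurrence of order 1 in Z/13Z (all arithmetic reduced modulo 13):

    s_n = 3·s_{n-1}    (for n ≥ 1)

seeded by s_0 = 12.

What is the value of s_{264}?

12

s_1 = 3·12 = 10
s_2 = 3·10 = 4
s_3 = 3·4 = 12
(s_3) = (12) = (s_0), so the sequence has period 3.
264 ≡ 0 (mod 3), hence s_264 = s_0 = 12.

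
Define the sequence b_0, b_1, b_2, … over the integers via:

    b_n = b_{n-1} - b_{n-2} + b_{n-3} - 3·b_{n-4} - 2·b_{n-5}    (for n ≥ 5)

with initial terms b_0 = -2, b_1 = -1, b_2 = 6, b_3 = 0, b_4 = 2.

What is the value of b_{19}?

b_5 = 1·2 + -1·0 + 1·6 + -3·-1 + -2·-2 = 15
b_6 = 1·15 + -1·2 + 1·0 + -3·6 + -2·-1 = -3
b_7 = 1·-3 + -1·15 + 1·2 + -3·0 + -2·6 = -28
b_8 = 1·-28 + -1·-3 + 1·15 + -3·2 + -2·0 = -16
b_9 = 1·-16 + -1·-28 + 1·-3 + -3·15 + -2·2 = -40
b_10 = 1·-40 + -1·-16 + 1·-28 + -3·-3 + -2·15 = -73
b_11 = 1·-73 + -1·-40 + 1·-16 + -3·-28 + -2·-3 = 41
b_12 = 1·41 + -1·-73 + 1·-40 + -3·-16 + -2·-28 = 178
b_13 = 1·178 + -1·41 + 1·-73 + -3·-40 + -2·-16 = 216
b_14 = 1·216 + -1·178 + 1·41 + -3·-73 + -2·-40 = 378
b_15 = 1·378 + -1·216 + 1·178 + -3·41 + -2·-73 = 363
b_16 = 1·363 + -1·378 + 1·216 + -3·178 + -2·41 = -415
b_17 = 1·-415 + -1·363 + 1·378 + -3·216 + -2·178 = -1404
b_18 = 1·-1404 + -1·-415 + 1·363 + -3·378 + -2·216 = -2192
b_19 = 1·-2192 + -1·-1404 + 1·-415 + -3·363 + -2·378 = -3048

-3048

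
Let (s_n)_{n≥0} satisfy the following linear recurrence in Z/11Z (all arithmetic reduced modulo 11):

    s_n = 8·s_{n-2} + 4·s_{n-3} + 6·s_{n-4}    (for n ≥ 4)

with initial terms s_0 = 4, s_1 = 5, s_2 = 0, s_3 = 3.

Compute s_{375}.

s_4 = 0·3 + 8·0 + 4·5 + 6·4 = 0
s_5 = 0·0 + 8·3 + 4·0 + 6·5 = 10
s_6 = 0·10 + 8·0 + 4·3 + 6·0 = 1
s_7 = 0·1 + 8·10 + 4·0 + 6·3 = 10
s_8 = 0·10 + 8·1 + 4·10 + 6·0 = 4
s_9 = 0·4 + 8·10 + 4·1 + 6·10 = 1
s_10 = 0·1 + 8·4 + 4·10 + 6·1 = 1
s_11 = 0·1 + 8·1 + 4·4 + 6·10 = 7
s_12 = 0·7 + 8·1 + 4·1 + 6·4 = 3
s_13 = 0·3 + 8·7 + 4·1 + 6·1 = 0
s_14 = 0·0 + 8·3 + 4·7 + 6·1 = 3
s_15 = 0·3 + 8·0 + 4·3 + 6·7 = 10
s_16 = 0·10 + 8·3 + 4·0 + 6·3 = 9
s_17 = 0·9 + 8·10 + 4·3 + 6·0 = 4
s_18 = 0·4 + 8·9 + 4·10 + 6·3 = 9
s_19 = 0·9 + 8·4 + 4·9 + 6·10 = 7
s_20 = 0·7 + 8·9 + 4·4 + 6·9 = 10
s_21 = 0·10 + 8·7 + 4·9 + 6·4 = 6
s_22 = 0·6 + 8·10 + 4·7 + 6·9 = 8
s_23 = 0·8 + 8·6 + 4·10 + 6·7 = 9
s_24 = 0·9 + 8·8 + 4·6 + 6·10 = 5
s_25 = 0·5 + 8·9 + 4·8 + 6·6 = 8
s_26 = 0·8 + 8·5 + 4·9 + 6·8 = 3
s_27 = 0·3 + 8·8 + 4·5 + 6·9 = 6
s_28 = 0·6 + 8·3 + 4·8 + 6·5 = 9
s_29 = 0·9 + 8·6 + 4·3 + 6·8 = 9
s_30 = 0·9 + 8·9 + 4·6 + 6·3 = 4
s_31 = 0·4 + 8·9 + 4·9 + 6·6 = 1
s_32 = 0·1 + 8·4 + 4·9 + 6·9 = 1
s_33 = 0·1 + 8·1 + 4·4 + 6·9 = 1
s_34 = 0·1 + 8·1 + 4·1 + 6·4 = 3
s_35 = 0·3 + 8·1 + 4·1 + 6·1 = 7
s_36 = 0·7 + 8·3 + 4·1 + 6·1 = 1
s_37 = 0·1 + 8·7 + 4·3 + 6·1 = 8
s_38 = 0·8 + 8·1 + 4·7 + 6·3 = 10
s_39 = 0·10 + 8·8 + 4·1 + 6·7 = 0
s_40 = 0·0 + 8·10 + 4·8 + 6·1 = 8
s_41 = 0·8 + 8·0 + 4·10 + 6·8 = 0
s_42 = 0·0 + 8·8 + 4·0 + 6·10 = 3
s_43 = 0·3 + 8·0 + 4·8 + 6·0 = 10
s_44 = 0·10 + 8·3 + 4·0 + 6·8 = 6
s_45 = 0·6 + 8·10 + 4·3 + 6·0 = 4
s_46 = 0·4 + 8·6 + 4·10 + 6·3 = 7
s_47 = 0·7 + 8·4 + 4·6 + 6·10 = 6
s_48 = 0·6 + 8·7 + 4·4 + 6·6 = 9
s_49 = 0·9 + 8·6 + 4·7 + 6·4 = 1
s_50 = 0·1 + 8·9 + 4·6 + 6·7 = 6
s_51 = 0·6 + 8·1 + 4·9 + 6·6 = 3
s_52 = 0·3 + 8·6 + 4·1 + 6·9 = 7
s_53 = 0·7 + 8·3 + 4·6 + 6·1 = 10
s_54 = 0·10 + 8·7 + 4·3 + 6·6 = 5
s_55 = 0·5 + 8·10 + 4·7 + 6·3 = 5
s_56 = 0·5 + 8·5 + 4·10 + 6·7 = 1
s_57 = 0·1 + 8·5 + 4·5 + 6·10 = 10
s_58 = 0·10 + 8·1 + 4·5 + 6·5 = 3
s_59 = 0·3 + 8·10 + 4·1 + 6·5 = 4
s_60 = 0·4 + 8·3 + 4·10 + 6·1 = 4
s_61 = 0·4 + 8·4 + 4·3 + 6·10 = 5
s_62 = 0·5 + 8·4 + 4·4 + 6·3 = 0
s_63 = 0·0 + 8·5 + 4·4 + 6·4 = 3
(s_60, s_61, s_62, s_63) = (4, 5, 0, 3) = (s_0, s_1, s_2, s_3), so the sequence has period 60.
375 ≡ 15 (mod 60), hence s_375 = s_15 = 10.

10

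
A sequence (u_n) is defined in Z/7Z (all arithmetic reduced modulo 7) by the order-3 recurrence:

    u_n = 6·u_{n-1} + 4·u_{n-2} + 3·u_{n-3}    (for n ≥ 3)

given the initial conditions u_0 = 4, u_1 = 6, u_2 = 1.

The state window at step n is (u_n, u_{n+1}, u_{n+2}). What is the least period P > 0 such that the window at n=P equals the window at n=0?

n=0: window = (4, 6, 1)
n=1: window = (6, 1, 0)
n=2: window = (1, 0, 1)
n=3: window = (0, 1, 2)
n=4: window = (1, 2, 2)
n=5: window = (2, 2, 2)
n=6: window = (2, 2, 5)
n=7: window = (2, 5, 2)
n=8: window = (5, 2, 3)
n=9: window = (2, 3, 6)
n=10: window = (3, 6, 5)
n=11: window = (6, 5, 0)
n=12: window = (5, 0, 3)
n=13: window = (0, 3, 5)
n=14: window = (3, 5, 0)
n=15: window = (5, 0, 1)
n=16: window = (0, 1, 0)
n=17: window = (1, 0, 4)
n=18: window = (0, 4, 6)
n=19: window = (4, 6, 3)
n=20: window = (6, 3, 5)
n=21: window = (3, 5, 4)
n=22: window = (5, 4, 4)
n=23: window = (4, 4, 6)
n=24: window = (4, 6, 1)
window at n=24 equals window at n=0 → period = 24

24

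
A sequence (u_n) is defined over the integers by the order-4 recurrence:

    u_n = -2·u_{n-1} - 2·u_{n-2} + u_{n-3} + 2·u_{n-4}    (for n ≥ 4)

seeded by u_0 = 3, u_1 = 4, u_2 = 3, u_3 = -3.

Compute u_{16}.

u_4 = -2·-3 + -2·3 + 1·4 + 2·3 = 10
u_5 = -2·10 + -2·-3 + 1·3 + 2·4 = -3
u_6 = -2·-3 + -2·10 + 1·-3 + 2·3 = -11
u_7 = -2·-11 + -2·-3 + 1·10 + 2·-3 = 32
u_8 = -2·32 + -2·-11 + 1·-3 + 2·10 = -25
u_9 = -2·-25 + -2·32 + 1·-11 + 2·-3 = -31
u_10 = -2·-31 + -2·-25 + 1·32 + 2·-11 = 122
u_11 = -2·122 + -2·-31 + 1·-25 + 2·32 = -143
u_12 = -2·-143 + -2·122 + 1·-31 + 2·-25 = -39
u_13 = -2·-39 + -2·-143 + 1·122 + 2·-31 = 424
u_14 = -2·424 + -2·-39 + 1·-143 + 2·122 = -669
u_15 = -2·-669 + -2·424 + 1·-39 + 2·-143 = 165
u_16 = -2·165 + -2·-669 + 1·424 + 2·-39 = 1354

1354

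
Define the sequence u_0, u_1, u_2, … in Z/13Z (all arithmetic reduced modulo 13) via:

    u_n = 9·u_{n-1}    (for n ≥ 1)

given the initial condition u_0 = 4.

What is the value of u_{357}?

u_1 = 9·4 = 10
u_2 = 9·10 = 12
u_3 = 9·12 = 4
(u_3) = (4) = (u_0), so the sequence has period 3.
357 ≡ 0 (mod 3), hence u_357 = u_0 = 4.

4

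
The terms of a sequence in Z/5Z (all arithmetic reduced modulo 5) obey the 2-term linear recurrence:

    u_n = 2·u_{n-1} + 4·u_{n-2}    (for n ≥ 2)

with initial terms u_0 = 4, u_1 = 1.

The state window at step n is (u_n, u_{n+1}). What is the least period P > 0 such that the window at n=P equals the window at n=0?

5

n=0: window = (4, 1)
n=1: window = (1, 3)
n=2: window = (3, 0)
n=3: window = (0, 2)
n=4: window = (2, 4)
n=5: window = (4, 1)
window at n=5 equals window at n=0 → period = 5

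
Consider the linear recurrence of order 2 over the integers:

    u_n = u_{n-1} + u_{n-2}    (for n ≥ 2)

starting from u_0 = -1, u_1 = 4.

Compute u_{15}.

u_2 = 1·4 + 1·-1 = 3
u_3 = 1·3 + 1·4 = 7
u_4 = 1·7 + 1·3 = 10
u_5 = 1·10 + 1·7 = 17
u_6 = 1·17 + 1·10 = 27
u_7 = 1·27 + 1·17 = 44
u_8 = 1·44 + 1·27 = 71
u_9 = 1·71 + 1·44 = 115
u_10 = 1·115 + 1·71 = 186
u_11 = 1·186 + 1·115 = 301
u_12 = 1·301 + 1·186 = 487
u_13 = 1·487 + 1·301 = 788
u_14 = 1·788 + 1·487 = 1275
u_15 = 1·1275 + 1·788 = 2063

2063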